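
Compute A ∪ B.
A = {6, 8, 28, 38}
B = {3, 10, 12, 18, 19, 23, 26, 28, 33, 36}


Set A = {6, 8, 28, 38}
Set B = {3, 10, 12, 18, 19, 23, 26, 28, 33, 36}
A ∪ B includes all elements in either set.
Elements from A: {6, 8, 28, 38}
Elements from B not already included: {3, 10, 12, 18, 19, 23, 26, 33, 36}
A ∪ B = {3, 6, 8, 10, 12, 18, 19, 23, 26, 28, 33, 36, 38}

{3, 6, 8, 10, 12, 18, 19, 23, 26, 28, 33, 36, 38}


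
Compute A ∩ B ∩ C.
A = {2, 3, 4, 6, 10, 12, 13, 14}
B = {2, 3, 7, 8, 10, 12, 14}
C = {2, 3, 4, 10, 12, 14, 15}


Set A = {2, 3, 4, 6, 10, 12, 13, 14}
Set B = {2, 3, 7, 8, 10, 12, 14}
Set C = {2, 3, 4, 10, 12, 14, 15}
First, A ∩ B = {2, 3, 10, 12, 14}
Then, (A ∩ B) ∩ C = {2, 3, 10, 12, 14}

{2, 3, 10, 12, 14}


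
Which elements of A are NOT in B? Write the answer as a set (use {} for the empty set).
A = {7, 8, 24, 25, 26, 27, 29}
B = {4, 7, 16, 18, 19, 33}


Set A = {7, 8, 24, 25, 26, 27, 29}
Set B = {4, 7, 16, 18, 19, 33}
Check each element of A against B:
7 ∈ B, 8 ∉ B (include), 24 ∉ B (include), 25 ∉ B (include), 26 ∉ B (include), 27 ∉ B (include), 29 ∉ B (include)
Elements of A not in B: {8, 24, 25, 26, 27, 29}

{8, 24, 25, 26, 27, 29}


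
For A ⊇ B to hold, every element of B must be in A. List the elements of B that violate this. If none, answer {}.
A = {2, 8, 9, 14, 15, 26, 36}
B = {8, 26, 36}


Set A = {2, 8, 9, 14, 15, 26, 36}
Set B = {8, 26, 36}
Check each element of B against A:
8 ∈ A, 26 ∈ A, 36 ∈ A
Elements of B not in A: {}

{}


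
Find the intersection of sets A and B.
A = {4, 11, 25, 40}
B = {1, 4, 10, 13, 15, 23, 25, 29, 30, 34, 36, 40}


Set A = {4, 11, 25, 40}
Set B = {1, 4, 10, 13, 15, 23, 25, 29, 30, 34, 36, 40}
A ∩ B includes only elements in both sets.
Check each element of A against B:
4 ✓, 11 ✗, 25 ✓, 40 ✓
A ∩ B = {4, 25, 40}

{4, 25, 40}


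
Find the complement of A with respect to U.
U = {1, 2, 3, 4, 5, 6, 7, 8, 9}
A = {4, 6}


Universal set U = {1, 2, 3, 4, 5, 6, 7, 8, 9}
Set A = {4, 6}
A' = U \ A = elements in U but not in A
Checking each element of U:
1 (not in A, include), 2 (not in A, include), 3 (not in A, include), 4 (in A, exclude), 5 (not in A, include), 6 (in A, exclude), 7 (not in A, include), 8 (not in A, include), 9 (not in A, include)
A' = {1, 2, 3, 5, 7, 8, 9}

{1, 2, 3, 5, 7, 8, 9}


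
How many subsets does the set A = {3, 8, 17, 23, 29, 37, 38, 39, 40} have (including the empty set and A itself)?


Set A = {3, 8, 17, 23, 29, 37, 38, 39, 40}
|A| = 9
The power set P(A) contains all subsets of A.
|P(A)| = 2^|A| = 2^9 = 512

512


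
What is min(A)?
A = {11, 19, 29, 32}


Set A = {11, 19, 29, 32}
Elements in ascending order: 11, 19, 29, 32
The smallest element is 11.

11


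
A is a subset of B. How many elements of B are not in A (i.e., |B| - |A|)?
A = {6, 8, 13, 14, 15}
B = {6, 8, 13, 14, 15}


Set A = {6, 8, 13, 14, 15}, |A| = 5
Set B = {6, 8, 13, 14, 15}, |B| = 5
Since A ⊆ B: B \ A = {}
|B| - |A| = 5 - 5 = 0

0


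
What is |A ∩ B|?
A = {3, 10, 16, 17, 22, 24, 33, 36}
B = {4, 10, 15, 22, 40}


Set A = {3, 10, 16, 17, 22, 24, 33, 36}
Set B = {4, 10, 15, 22, 40}
A ∩ B = {10, 22}
|A ∩ B| = 2

2


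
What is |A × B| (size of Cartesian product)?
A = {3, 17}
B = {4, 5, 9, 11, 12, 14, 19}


Set A = {3, 17} has 2 elements.
Set B = {4, 5, 9, 11, 12, 14, 19} has 7 elements.
|A × B| = |A| × |B| = 2 × 7 = 14

14


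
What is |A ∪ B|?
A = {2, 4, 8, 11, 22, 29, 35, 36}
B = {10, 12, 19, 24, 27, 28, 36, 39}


Set A = {2, 4, 8, 11, 22, 29, 35, 36}, |A| = 8
Set B = {10, 12, 19, 24, 27, 28, 36, 39}, |B| = 8
A ∩ B = {36}, |A ∩ B| = 1
|A ∪ B| = |A| + |B| - |A ∩ B| = 8 + 8 - 1 = 15

15


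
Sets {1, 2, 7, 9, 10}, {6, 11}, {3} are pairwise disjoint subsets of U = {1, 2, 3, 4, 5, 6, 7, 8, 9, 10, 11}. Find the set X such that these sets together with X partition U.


U = {1, 2, 3, 4, 5, 6, 7, 8, 9, 10, 11}
Shown blocks: {1, 2, 7, 9, 10}, {6, 11}, {3}
A partition's blocks are pairwise disjoint and cover U, so the missing block = U \ (union of shown blocks).
Union of shown blocks: {1, 2, 3, 6, 7, 9, 10, 11}
Missing block = U \ (union) = {4, 5, 8}

{4, 5, 8}


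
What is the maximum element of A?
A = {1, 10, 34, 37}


Set A = {1, 10, 34, 37}
Elements in ascending order: 1, 10, 34, 37
The largest element is 37.

37


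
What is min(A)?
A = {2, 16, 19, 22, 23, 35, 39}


Set A = {2, 16, 19, 22, 23, 35, 39}
Elements in ascending order: 2, 16, 19, 22, 23, 35, 39
The smallest element is 2.

2


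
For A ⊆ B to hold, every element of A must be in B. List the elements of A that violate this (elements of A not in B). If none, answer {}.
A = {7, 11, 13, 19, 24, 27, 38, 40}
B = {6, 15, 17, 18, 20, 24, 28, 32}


Set A = {7, 11, 13, 19, 24, 27, 38, 40}
Set B = {6, 15, 17, 18, 20, 24, 28, 32}
Check each element of A against B:
7 ∉ B (include), 11 ∉ B (include), 13 ∉ B (include), 19 ∉ B (include), 24 ∈ B, 27 ∉ B (include), 38 ∉ B (include), 40 ∉ B (include)
Elements of A not in B: {7, 11, 13, 19, 27, 38, 40}

{7, 11, 13, 19, 27, 38, 40}


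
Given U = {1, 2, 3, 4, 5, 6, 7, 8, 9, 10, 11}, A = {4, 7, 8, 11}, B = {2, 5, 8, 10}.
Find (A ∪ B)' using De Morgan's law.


U = {1, 2, 3, 4, 5, 6, 7, 8, 9, 10, 11}
A = {4, 7, 8, 11}, B = {2, 5, 8, 10}
A ∪ B = {2, 4, 5, 7, 8, 10, 11}
(A ∪ B)' = U \ (A ∪ B) = {1, 3, 6, 9}
Verification via A' ∩ B': A' = {1, 2, 3, 5, 6, 9, 10}, B' = {1, 3, 4, 6, 7, 9, 11}
A' ∩ B' = {1, 3, 6, 9} ✓

{1, 3, 6, 9}


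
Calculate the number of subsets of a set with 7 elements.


The set has 7 elements.
The power set contains all possible subsets.
|P(A)| = 2^|A| = 2^7 = 128

128


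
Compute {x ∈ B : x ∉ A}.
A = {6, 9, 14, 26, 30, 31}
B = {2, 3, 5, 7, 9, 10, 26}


Set A = {6, 9, 14, 26, 30, 31}
Set B = {2, 3, 5, 7, 9, 10, 26}
Check each element of B against A:
2 ∉ A (include), 3 ∉ A (include), 5 ∉ A (include), 7 ∉ A (include), 9 ∈ A, 10 ∉ A (include), 26 ∈ A
Elements of B not in A: {2, 3, 5, 7, 10}

{2, 3, 5, 7, 10}


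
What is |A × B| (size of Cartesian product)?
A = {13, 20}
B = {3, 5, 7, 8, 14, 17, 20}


Set A = {13, 20} has 2 elements.
Set B = {3, 5, 7, 8, 14, 17, 20} has 7 elements.
|A × B| = |A| × |B| = 2 × 7 = 14

14


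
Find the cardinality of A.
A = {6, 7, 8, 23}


Set A = {6, 7, 8, 23}
Listing elements: 6, 7, 8, 23
Counting: 4 elements
|A| = 4

4


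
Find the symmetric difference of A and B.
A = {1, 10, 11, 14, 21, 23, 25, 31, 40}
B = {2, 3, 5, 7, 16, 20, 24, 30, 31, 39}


Set A = {1, 10, 11, 14, 21, 23, 25, 31, 40}
Set B = {2, 3, 5, 7, 16, 20, 24, 30, 31, 39}
A △ B = (A \ B) ∪ (B \ A)
Elements in A but not B: {1, 10, 11, 14, 21, 23, 25, 40}
Elements in B but not A: {2, 3, 5, 7, 16, 20, 24, 30, 39}
A △ B = {1, 2, 3, 5, 7, 10, 11, 14, 16, 20, 21, 23, 24, 25, 30, 39, 40}

{1, 2, 3, 5, 7, 10, 11, 14, 16, 20, 21, 23, 24, 25, 30, 39, 40}


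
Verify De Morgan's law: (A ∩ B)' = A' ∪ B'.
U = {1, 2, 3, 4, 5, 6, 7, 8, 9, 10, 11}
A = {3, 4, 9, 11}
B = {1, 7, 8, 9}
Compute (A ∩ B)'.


U = {1, 2, 3, 4, 5, 6, 7, 8, 9, 10, 11}
A = {3, 4, 9, 11}, B = {1, 7, 8, 9}
A ∩ B = {9}
(A ∩ B)' = U \ (A ∩ B) = {1, 2, 3, 4, 5, 6, 7, 8, 10, 11}
Verification via A' ∪ B': A' = {1, 2, 5, 6, 7, 8, 10}, B' = {2, 3, 4, 5, 6, 10, 11}
A' ∪ B' = {1, 2, 3, 4, 5, 6, 7, 8, 10, 11} ✓

{1, 2, 3, 4, 5, 6, 7, 8, 10, 11}


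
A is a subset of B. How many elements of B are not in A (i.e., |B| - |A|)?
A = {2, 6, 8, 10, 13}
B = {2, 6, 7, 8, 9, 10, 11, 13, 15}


Set A = {2, 6, 8, 10, 13}, |A| = 5
Set B = {2, 6, 7, 8, 9, 10, 11, 13, 15}, |B| = 9
Since A ⊆ B: B \ A = {7, 9, 11, 15}
|B| - |A| = 9 - 5 = 4

4


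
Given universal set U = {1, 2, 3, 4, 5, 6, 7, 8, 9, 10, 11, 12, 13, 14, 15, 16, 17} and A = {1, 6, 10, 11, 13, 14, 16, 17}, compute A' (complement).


Universal set U = {1, 2, 3, 4, 5, 6, 7, 8, 9, 10, 11, 12, 13, 14, 15, 16, 17}
Set A = {1, 6, 10, 11, 13, 14, 16, 17}
A' = U \ A = elements in U but not in A
Checking each element of U:
1 (in A, exclude), 2 (not in A, include), 3 (not in A, include), 4 (not in A, include), 5 (not in A, include), 6 (in A, exclude), 7 (not in A, include), 8 (not in A, include), 9 (not in A, include), 10 (in A, exclude), 11 (in A, exclude), 12 (not in A, include), 13 (in A, exclude), 14 (in A, exclude), 15 (not in A, include), 16 (in A, exclude), 17 (in A, exclude)
A' = {2, 3, 4, 5, 7, 8, 9, 12, 15}

{2, 3, 4, 5, 7, 8, 9, 12, 15}


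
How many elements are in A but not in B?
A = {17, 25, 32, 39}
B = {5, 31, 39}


Set A = {17, 25, 32, 39}
Set B = {5, 31, 39}
A \ B = {17, 25, 32}
|A \ B| = 3

3


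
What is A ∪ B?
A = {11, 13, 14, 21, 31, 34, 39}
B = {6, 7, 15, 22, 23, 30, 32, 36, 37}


Set A = {11, 13, 14, 21, 31, 34, 39}
Set B = {6, 7, 15, 22, 23, 30, 32, 36, 37}
A ∪ B includes all elements in either set.
Elements from A: {11, 13, 14, 21, 31, 34, 39}
Elements from B not already included: {6, 7, 15, 22, 23, 30, 32, 36, 37}
A ∪ B = {6, 7, 11, 13, 14, 15, 21, 22, 23, 30, 31, 32, 34, 36, 37, 39}

{6, 7, 11, 13, 14, 15, 21, 22, 23, 30, 31, 32, 34, 36, 37, 39}


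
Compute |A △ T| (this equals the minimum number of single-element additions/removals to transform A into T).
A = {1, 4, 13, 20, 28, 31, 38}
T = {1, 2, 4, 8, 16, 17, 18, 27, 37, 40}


Set A = {1, 4, 13, 20, 28, 31, 38}
Set T = {1, 2, 4, 8, 16, 17, 18, 27, 37, 40}
Elements to remove from A (in A, not in T): {13, 20, 28, 31, 38} → 5 removals
Elements to add to A (in T, not in A): {2, 8, 16, 17, 18, 27, 37, 40} → 8 additions
Total edits = 5 + 8 = 13

13


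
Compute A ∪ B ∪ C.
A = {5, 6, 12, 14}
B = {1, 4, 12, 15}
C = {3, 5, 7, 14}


Set A = {5, 6, 12, 14}
Set B = {1, 4, 12, 15}
Set C = {3, 5, 7, 14}
First, A ∪ B = {1, 4, 5, 6, 12, 14, 15}
Then, (A ∪ B) ∪ C = {1, 3, 4, 5, 6, 7, 12, 14, 15}

{1, 3, 4, 5, 6, 7, 12, 14, 15}


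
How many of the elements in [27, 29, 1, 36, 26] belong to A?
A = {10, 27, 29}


Set A = {10, 27, 29}
Candidates: [27, 29, 1, 36, 26]
Check each candidate:
27 ∈ A, 29 ∈ A, 1 ∉ A, 36 ∉ A, 26 ∉ A
Count of candidates in A: 2

2


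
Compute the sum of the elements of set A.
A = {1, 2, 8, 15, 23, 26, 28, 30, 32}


Set A = {1, 2, 8, 15, 23, 26, 28, 30, 32}
Sum = 1 + 2 + 8 + 15 + 23 + 26 + 28 + 30 + 32 = 165

165


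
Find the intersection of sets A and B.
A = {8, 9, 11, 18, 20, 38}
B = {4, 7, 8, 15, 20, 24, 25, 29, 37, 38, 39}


Set A = {8, 9, 11, 18, 20, 38}
Set B = {4, 7, 8, 15, 20, 24, 25, 29, 37, 38, 39}
A ∩ B includes only elements in both sets.
Check each element of A against B:
8 ✓, 9 ✗, 11 ✗, 18 ✗, 20 ✓, 38 ✓
A ∩ B = {8, 20, 38}

{8, 20, 38}


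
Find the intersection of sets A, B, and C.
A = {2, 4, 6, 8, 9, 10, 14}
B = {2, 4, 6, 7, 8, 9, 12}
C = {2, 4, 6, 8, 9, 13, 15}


Set A = {2, 4, 6, 8, 9, 10, 14}
Set B = {2, 4, 6, 7, 8, 9, 12}
Set C = {2, 4, 6, 8, 9, 13, 15}
First, A ∩ B = {2, 4, 6, 8, 9}
Then, (A ∩ B) ∩ C = {2, 4, 6, 8, 9}

{2, 4, 6, 8, 9}


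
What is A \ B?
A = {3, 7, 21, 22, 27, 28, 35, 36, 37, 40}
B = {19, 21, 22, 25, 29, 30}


Set A = {3, 7, 21, 22, 27, 28, 35, 36, 37, 40}
Set B = {19, 21, 22, 25, 29, 30}
A \ B includes elements in A that are not in B.
Check each element of A:
3 (not in B, keep), 7 (not in B, keep), 21 (in B, remove), 22 (in B, remove), 27 (not in B, keep), 28 (not in B, keep), 35 (not in B, keep), 36 (not in B, keep), 37 (not in B, keep), 40 (not in B, keep)
A \ B = {3, 7, 27, 28, 35, 36, 37, 40}

{3, 7, 27, 28, 35, 36, 37, 40}


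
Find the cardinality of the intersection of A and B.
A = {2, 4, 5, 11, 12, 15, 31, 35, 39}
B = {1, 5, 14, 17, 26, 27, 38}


Set A = {2, 4, 5, 11, 12, 15, 31, 35, 39}
Set B = {1, 5, 14, 17, 26, 27, 38}
A ∩ B = {5}
|A ∩ B| = 1

1


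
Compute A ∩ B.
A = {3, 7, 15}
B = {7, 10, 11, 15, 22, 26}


Set A = {3, 7, 15}
Set B = {7, 10, 11, 15, 22, 26}
A ∩ B includes only elements in both sets.
Check each element of A against B:
3 ✗, 7 ✓, 15 ✓
A ∩ B = {7, 15}

{7, 15}


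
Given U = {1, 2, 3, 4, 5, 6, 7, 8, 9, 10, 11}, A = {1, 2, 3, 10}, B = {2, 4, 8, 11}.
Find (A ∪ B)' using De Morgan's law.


U = {1, 2, 3, 4, 5, 6, 7, 8, 9, 10, 11}
A = {1, 2, 3, 10}, B = {2, 4, 8, 11}
A ∪ B = {1, 2, 3, 4, 8, 10, 11}
(A ∪ B)' = U \ (A ∪ B) = {5, 6, 7, 9}
Verification via A' ∩ B': A' = {4, 5, 6, 7, 8, 9, 11}, B' = {1, 3, 5, 6, 7, 9, 10}
A' ∩ B' = {5, 6, 7, 9} ✓

{5, 6, 7, 9}


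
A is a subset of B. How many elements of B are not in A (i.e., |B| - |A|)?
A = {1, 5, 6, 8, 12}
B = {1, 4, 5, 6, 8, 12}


Set A = {1, 5, 6, 8, 12}, |A| = 5
Set B = {1, 4, 5, 6, 8, 12}, |B| = 6
Since A ⊆ B: B \ A = {4}
|B| - |A| = 6 - 5 = 1

1


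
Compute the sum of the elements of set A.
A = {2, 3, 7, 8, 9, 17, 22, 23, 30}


Set A = {2, 3, 7, 8, 9, 17, 22, 23, 30}
Sum = 2 + 3 + 7 + 8 + 9 + 17 + 22 + 23 + 30 = 121

121


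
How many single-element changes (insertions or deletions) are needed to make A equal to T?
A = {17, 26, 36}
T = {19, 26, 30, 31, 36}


Set A = {17, 26, 36}
Set T = {19, 26, 30, 31, 36}
Elements to remove from A (in A, not in T): {17} → 1 removals
Elements to add to A (in T, not in A): {19, 30, 31} → 3 additions
Total edits = 1 + 3 = 4

4


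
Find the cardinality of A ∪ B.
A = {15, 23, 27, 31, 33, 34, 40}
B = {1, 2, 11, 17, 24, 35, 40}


Set A = {15, 23, 27, 31, 33, 34, 40}, |A| = 7
Set B = {1, 2, 11, 17, 24, 35, 40}, |B| = 7
A ∩ B = {40}, |A ∩ B| = 1
|A ∪ B| = |A| + |B| - |A ∩ B| = 7 + 7 - 1 = 13

13


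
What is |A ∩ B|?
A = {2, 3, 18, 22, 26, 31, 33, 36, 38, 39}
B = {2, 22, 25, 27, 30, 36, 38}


Set A = {2, 3, 18, 22, 26, 31, 33, 36, 38, 39}
Set B = {2, 22, 25, 27, 30, 36, 38}
A ∩ B = {2, 22, 36, 38}
|A ∩ B| = 4

4


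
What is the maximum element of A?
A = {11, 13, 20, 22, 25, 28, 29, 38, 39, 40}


Set A = {11, 13, 20, 22, 25, 28, 29, 38, 39, 40}
Elements in ascending order: 11, 13, 20, 22, 25, 28, 29, 38, 39, 40
The largest element is 40.

40


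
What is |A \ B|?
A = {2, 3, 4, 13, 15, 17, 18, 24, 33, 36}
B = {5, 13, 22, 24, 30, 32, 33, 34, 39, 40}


Set A = {2, 3, 4, 13, 15, 17, 18, 24, 33, 36}
Set B = {5, 13, 22, 24, 30, 32, 33, 34, 39, 40}
A \ B = {2, 3, 4, 15, 17, 18, 36}
|A \ B| = 7

7


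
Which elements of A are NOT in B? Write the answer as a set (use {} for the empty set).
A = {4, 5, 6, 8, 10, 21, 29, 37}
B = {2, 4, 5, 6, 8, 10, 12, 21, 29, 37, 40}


Set A = {4, 5, 6, 8, 10, 21, 29, 37}
Set B = {2, 4, 5, 6, 8, 10, 12, 21, 29, 37, 40}
Check each element of A against B:
4 ∈ B, 5 ∈ B, 6 ∈ B, 8 ∈ B, 10 ∈ B, 21 ∈ B, 29 ∈ B, 37 ∈ B
Elements of A not in B: {}

{}


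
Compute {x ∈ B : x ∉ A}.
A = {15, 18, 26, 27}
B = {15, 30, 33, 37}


Set A = {15, 18, 26, 27}
Set B = {15, 30, 33, 37}
Check each element of B against A:
15 ∈ A, 30 ∉ A (include), 33 ∉ A (include), 37 ∉ A (include)
Elements of B not in A: {30, 33, 37}

{30, 33, 37}


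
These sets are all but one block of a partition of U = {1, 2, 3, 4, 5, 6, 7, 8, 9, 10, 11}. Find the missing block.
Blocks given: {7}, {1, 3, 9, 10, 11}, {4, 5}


U = {1, 2, 3, 4, 5, 6, 7, 8, 9, 10, 11}
Shown blocks: {7}, {1, 3, 9, 10, 11}, {4, 5}
A partition's blocks are pairwise disjoint and cover U, so the missing block = U \ (union of shown blocks).
Union of shown blocks: {1, 3, 4, 5, 7, 9, 10, 11}
Missing block = U \ (union) = {2, 6, 8}

{2, 6, 8}


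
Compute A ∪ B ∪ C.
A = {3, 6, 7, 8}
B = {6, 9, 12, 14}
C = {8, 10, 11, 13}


Set A = {3, 6, 7, 8}
Set B = {6, 9, 12, 14}
Set C = {8, 10, 11, 13}
First, A ∪ B = {3, 6, 7, 8, 9, 12, 14}
Then, (A ∪ B) ∪ C = {3, 6, 7, 8, 9, 10, 11, 12, 13, 14}

{3, 6, 7, 8, 9, 10, 11, 12, 13, 14}


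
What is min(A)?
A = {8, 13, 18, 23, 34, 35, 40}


Set A = {8, 13, 18, 23, 34, 35, 40}
Elements in ascending order: 8, 13, 18, 23, 34, 35, 40
The smallest element is 8.

8


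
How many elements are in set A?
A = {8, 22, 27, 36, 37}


Set A = {8, 22, 27, 36, 37}
Listing elements: 8, 22, 27, 36, 37
Counting: 5 elements
|A| = 5

5


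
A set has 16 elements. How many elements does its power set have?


The set has 16 elements.
The power set contains all possible subsets.
|P(A)| = 2^|A| = 2^16 = 65536

65536


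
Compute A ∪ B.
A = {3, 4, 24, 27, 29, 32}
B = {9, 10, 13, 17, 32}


Set A = {3, 4, 24, 27, 29, 32}
Set B = {9, 10, 13, 17, 32}
A ∪ B includes all elements in either set.
Elements from A: {3, 4, 24, 27, 29, 32}
Elements from B not already included: {9, 10, 13, 17}
A ∪ B = {3, 4, 9, 10, 13, 17, 24, 27, 29, 32}

{3, 4, 9, 10, 13, 17, 24, 27, 29, 32}


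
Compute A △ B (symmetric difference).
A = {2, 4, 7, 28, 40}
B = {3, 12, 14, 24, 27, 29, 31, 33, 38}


Set A = {2, 4, 7, 28, 40}
Set B = {3, 12, 14, 24, 27, 29, 31, 33, 38}
A △ B = (A \ B) ∪ (B \ A)
Elements in A but not B: {2, 4, 7, 28, 40}
Elements in B but not A: {3, 12, 14, 24, 27, 29, 31, 33, 38}
A △ B = {2, 3, 4, 7, 12, 14, 24, 27, 28, 29, 31, 33, 38, 40}

{2, 3, 4, 7, 12, 14, 24, 27, 28, 29, 31, 33, 38, 40}


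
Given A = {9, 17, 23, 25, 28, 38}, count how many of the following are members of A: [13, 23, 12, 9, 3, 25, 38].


Set A = {9, 17, 23, 25, 28, 38}
Candidates: [13, 23, 12, 9, 3, 25, 38]
Check each candidate:
13 ∉ A, 23 ∈ A, 12 ∉ A, 9 ∈ A, 3 ∉ A, 25 ∈ A, 38 ∈ A
Count of candidates in A: 4

4


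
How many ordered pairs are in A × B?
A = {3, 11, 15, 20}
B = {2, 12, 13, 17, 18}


Set A = {3, 11, 15, 20} has 4 elements.
Set B = {2, 12, 13, 17, 18} has 5 elements.
|A × B| = |A| × |B| = 4 × 5 = 20

20


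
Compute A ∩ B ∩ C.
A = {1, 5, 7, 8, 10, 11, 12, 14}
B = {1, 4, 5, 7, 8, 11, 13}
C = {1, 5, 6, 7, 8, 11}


Set A = {1, 5, 7, 8, 10, 11, 12, 14}
Set B = {1, 4, 5, 7, 8, 11, 13}
Set C = {1, 5, 6, 7, 8, 11}
First, A ∩ B = {1, 5, 7, 8, 11}
Then, (A ∩ B) ∩ C = {1, 5, 7, 8, 11}

{1, 5, 7, 8, 11}


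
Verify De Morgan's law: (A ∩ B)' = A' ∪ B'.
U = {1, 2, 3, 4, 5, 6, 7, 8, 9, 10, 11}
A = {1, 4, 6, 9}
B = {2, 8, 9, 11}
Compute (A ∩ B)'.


U = {1, 2, 3, 4, 5, 6, 7, 8, 9, 10, 11}
A = {1, 4, 6, 9}, B = {2, 8, 9, 11}
A ∩ B = {9}
(A ∩ B)' = U \ (A ∩ B) = {1, 2, 3, 4, 5, 6, 7, 8, 10, 11}
Verification via A' ∪ B': A' = {2, 3, 5, 7, 8, 10, 11}, B' = {1, 3, 4, 5, 6, 7, 10}
A' ∪ B' = {1, 2, 3, 4, 5, 6, 7, 8, 10, 11} ✓

{1, 2, 3, 4, 5, 6, 7, 8, 10, 11}


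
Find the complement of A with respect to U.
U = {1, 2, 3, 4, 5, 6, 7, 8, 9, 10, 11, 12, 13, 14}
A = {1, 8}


Universal set U = {1, 2, 3, 4, 5, 6, 7, 8, 9, 10, 11, 12, 13, 14}
Set A = {1, 8}
A' = U \ A = elements in U but not in A
Checking each element of U:
1 (in A, exclude), 2 (not in A, include), 3 (not in A, include), 4 (not in A, include), 5 (not in A, include), 6 (not in A, include), 7 (not in A, include), 8 (in A, exclude), 9 (not in A, include), 10 (not in A, include), 11 (not in A, include), 12 (not in A, include), 13 (not in A, include), 14 (not in A, include)
A' = {2, 3, 4, 5, 6, 7, 9, 10, 11, 12, 13, 14}

{2, 3, 4, 5, 6, 7, 9, 10, 11, 12, 13, 14}


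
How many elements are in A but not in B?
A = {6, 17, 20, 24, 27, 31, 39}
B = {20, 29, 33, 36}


Set A = {6, 17, 20, 24, 27, 31, 39}
Set B = {20, 29, 33, 36}
A \ B = {6, 17, 24, 27, 31, 39}
|A \ B| = 6

6


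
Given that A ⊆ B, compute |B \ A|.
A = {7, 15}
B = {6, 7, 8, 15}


Set A = {7, 15}, |A| = 2
Set B = {6, 7, 8, 15}, |B| = 4
Since A ⊆ B: B \ A = {6, 8}
|B| - |A| = 4 - 2 = 2

2


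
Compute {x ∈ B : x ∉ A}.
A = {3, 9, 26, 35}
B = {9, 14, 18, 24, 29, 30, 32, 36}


Set A = {3, 9, 26, 35}
Set B = {9, 14, 18, 24, 29, 30, 32, 36}
Check each element of B against A:
9 ∈ A, 14 ∉ A (include), 18 ∉ A (include), 24 ∉ A (include), 29 ∉ A (include), 30 ∉ A (include), 32 ∉ A (include), 36 ∉ A (include)
Elements of B not in A: {14, 18, 24, 29, 30, 32, 36}

{14, 18, 24, 29, 30, 32, 36}


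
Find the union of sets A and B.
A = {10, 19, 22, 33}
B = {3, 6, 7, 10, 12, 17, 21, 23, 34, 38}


Set A = {10, 19, 22, 33}
Set B = {3, 6, 7, 10, 12, 17, 21, 23, 34, 38}
A ∪ B includes all elements in either set.
Elements from A: {10, 19, 22, 33}
Elements from B not already included: {3, 6, 7, 12, 17, 21, 23, 34, 38}
A ∪ B = {3, 6, 7, 10, 12, 17, 19, 21, 22, 23, 33, 34, 38}

{3, 6, 7, 10, 12, 17, 19, 21, 22, 23, 33, 34, 38}


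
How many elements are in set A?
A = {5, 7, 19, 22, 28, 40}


Set A = {5, 7, 19, 22, 28, 40}
Listing elements: 5, 7, 19, 22, 28, 40
Counting: 6 elements
|A| = 6

6


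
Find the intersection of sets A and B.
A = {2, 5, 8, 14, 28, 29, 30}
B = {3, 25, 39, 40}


Set A = {2, 5, 8, 14, 28, 29, 30}
Set B = {3, 25, 39, 40}
A ∩ B includes only elements in both sets.
Check each element of A against B:
2 ✗, 5 ✗, 8 ✗, 14 ✗, 28 ✗, 29 ✗, 30 ✗
A ∩ B = {}

{}


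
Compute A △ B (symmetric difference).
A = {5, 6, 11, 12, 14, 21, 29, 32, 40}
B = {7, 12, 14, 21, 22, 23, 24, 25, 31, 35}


Set A = {5, 6, 11, 12, 14, 21, 29, 32, 40}
Set B = {7, 12, 14, 21, 22, 23, 24, 25, 31, 35}
A △ B = (A \ B) ∪ (B \ A)
Elements in A but not B: {5, 6, 11, 29, 32, 40}
Elements in B but not A: {7, 22, 23, 24, 25, 31, 35}
A △ B = {5, 6, 7, 11, 22, 23, 24, 25, 29, 31, 32, 35, 40}

{5, 6, 7, 11, 22, 23, 24, 25, 29, 31, 32, 35, 40}


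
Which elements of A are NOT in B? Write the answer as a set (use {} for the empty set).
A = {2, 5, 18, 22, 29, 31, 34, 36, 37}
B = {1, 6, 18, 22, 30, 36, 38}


Set A = {2, 5, 18, 22, 29, 31, 34, 36, 37}
Set B = {1, 6, 18, 22, 30, 36, 38}
Check each element of A against B:
2 ∉ B (include), 5 ∉ B (include), 18 ∈ B, 22 ∈ B, 29 ∉ B (include), 31 ∉ B (include), 34 ∉ B (include), 36 ∈ B, 37 ∉ B (include)
Elements of A not in B: {2, 5, 29, 31, 34, 37}

{2, 5, 29, 31, 34, 37}


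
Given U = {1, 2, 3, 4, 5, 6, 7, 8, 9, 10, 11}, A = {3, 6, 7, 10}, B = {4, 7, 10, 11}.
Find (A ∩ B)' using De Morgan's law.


U = {1, 2, 3, 4, 5, 6, 7, 8, 9, 10, 11}
A = {3, 6, 7, 10}, B = {4, 7, 10, 11}
A ∩ B = {7, 10}
(A ∩ B)' = U \ (A ∩ B) = {1, 2, 3, 4, 5, 6, 8, 9, 11}
Verification via A' ∪ B': A' = {1, 2, 4, 5, 8, 9, 11}, B' = {1, 2, 3, 5, 6, 8, 9}
A' ∪ B' = {1, 2, 3, 4, 5, 6, 8, 9, 11} ✓

{1, 2, 3, 4, 5, 6, 8, 9, 11}


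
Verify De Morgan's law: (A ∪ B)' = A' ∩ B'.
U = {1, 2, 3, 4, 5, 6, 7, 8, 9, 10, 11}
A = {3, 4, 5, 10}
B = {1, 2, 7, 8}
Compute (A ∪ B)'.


U = {1, 2, 3, 4, 5, 6, 7, 8, 9, 10, 11}
A = {3, 4, 5, 10}, B = {1, 2, 7, 8}
A ∪ B = {1, 2, 3, 4, 5, 7, 8, 10}
(A ∪ B)' = U \ (A ∪ B) = {6, 9, 11}
Verification via A' ∩ B': A' = {1, 2, 6, 7, 8, 9, 11}, B' = {3, 4, 5, 6, 9, 10, 11}
A' ∩ B' = {6, 9, 11} ✓

{6, 9, 11}


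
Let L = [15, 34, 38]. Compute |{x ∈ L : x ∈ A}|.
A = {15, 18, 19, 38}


Set A = {15, 18, 19, 38}
Candidates: [15, 34, 38]
Check each candidate:
15 ∈ A, 34 ∉ A, 38 ∈ A
Count of candidates in A: 2

2


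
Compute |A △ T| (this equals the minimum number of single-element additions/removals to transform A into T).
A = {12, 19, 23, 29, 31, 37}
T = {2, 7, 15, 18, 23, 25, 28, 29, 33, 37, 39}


Set A = {12, 19, 23, 29, 31, 37}
Set T = {2, 7, 15, 18, 23, 25, 28, 29, 33, 37, 39}
Elements to remove from A (in A, not in T): {12, 19, 31} → 3 removals
Elements to add to A (in T, not in A): {2, 7, 15, 18, 25, 28, 33, 39} → 8 additions
Total edits = 3 + 8 = 11

11


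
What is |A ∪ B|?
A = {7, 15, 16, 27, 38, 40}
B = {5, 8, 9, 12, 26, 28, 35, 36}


Set A = {7, 15, 16, 27, 38, 40}, |A| = 6
Set B = {5, 8, 9, 12, 26, 28, 35, 36}, |B| = 8
A ∩ B = {}, |A ∩ B| = 0
|A ∪ B| = |A| + |B| - |A ∩ B| = 6 + 8 - 0 = 14

14


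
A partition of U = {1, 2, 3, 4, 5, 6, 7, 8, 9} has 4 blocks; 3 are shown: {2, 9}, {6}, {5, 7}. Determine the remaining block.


U = {1, 2, 3, 4, 5, 6, 7, 8, 9}
Shown blocks: {2, 9}, {6}, {5, 7}
A partition's blocks are pairwise disjoint and cover U, so the missing block = U \ (union of shown blocks).
Union of shown blocks: {2, 5, 6, 7, 9}
Missing block = U \ (union) = {1, 3, 4, 8}

{1, 3, 4, 8}


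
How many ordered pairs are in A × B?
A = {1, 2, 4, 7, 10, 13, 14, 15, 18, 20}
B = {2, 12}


Set A = {1, 2, 4, 7, 10, 13, 14, 15, 18, 20} has 10 elements.
Set B = {2, 12} has 2 elements.
|A × B| = |A| × |B| = 10 × 2 = 20

20


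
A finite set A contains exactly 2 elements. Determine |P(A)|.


The set has 2 elements.
The power set contains all possible subsets.
|P(A)| = 2^|A| = 2^2 = 4

4


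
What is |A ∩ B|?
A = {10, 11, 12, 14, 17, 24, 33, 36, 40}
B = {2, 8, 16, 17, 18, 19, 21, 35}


Set A = {10, 11, 12, 14, 17, 24, 33, 36, 40}
Set B = {2, 8, 16, 17, 18, 19, 21, 35}
A ∩ B = {17}
|A ∩ B| = 1

1


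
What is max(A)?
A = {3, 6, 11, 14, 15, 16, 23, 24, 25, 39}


Set A = {3, 6, 11, 14, 15, 16, 23, 24, 25, 39}
Elements in ascending order: 3, 6, 11, 14, 15, 16, 23, 24, 25, 39
The largest element is 39.

39


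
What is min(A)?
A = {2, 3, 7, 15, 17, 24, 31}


Set A = {2, 3, 7, 15, 17, 24, 31}
Elements in ascending order: 2, 3, 7, 15, 17, 24, 31
The smallest element is 2.

2


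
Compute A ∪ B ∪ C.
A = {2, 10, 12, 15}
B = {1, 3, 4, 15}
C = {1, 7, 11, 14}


Set A = {2, 10, 12, 15}
Set B = {1, 3, 4, 15}
Set C = {1, 7, 11, 14}
First, A ∪ B = {1, 2, 3, 4, 10, 12, 15}
Then, (A ∪ B) ∪ C = {1, 2, 3, 4, 7, 10, 11, 12, 14, 15}

{1, 2, 3, 4, 7, 10, 11, 12, 14, 15}


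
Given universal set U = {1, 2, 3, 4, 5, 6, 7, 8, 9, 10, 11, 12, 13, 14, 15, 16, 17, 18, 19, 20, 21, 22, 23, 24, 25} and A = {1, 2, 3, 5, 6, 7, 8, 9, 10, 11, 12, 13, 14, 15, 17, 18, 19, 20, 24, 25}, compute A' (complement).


Universal set U = {1, 2, 3, 4, 5, 6, 7, 8, 9, 10, 11, 12, 13, 14, 15, 16, 17, 18, 19, 20, 21, 22, 23, 24, 25}
Set A = {1, 2, 3, 5, 6, 7, 8, 9, 10, 11, 12, 13, 14, 15, 17, 18, 19, 20, 24, 25}
A' = U \ A = elements in U but not in A
Checking each element of U:
1 (in A, exclude), 2 (in A, exclude), 3 (in A, exclude), 4 (not in A, include), 5 (in A, exclude), 6 (in A, exclude), 7 (in A, exclude), 8 (in A, exclude), 9 (in A, exclude), 10 (in A, exclude), 11 (in A, exclude), 12 (in A, exclude), 13 (in A, exclude), 14 (in A, exclude), 15 (in A, exclude), 16 (not in A, include), 17 (in A, exclude), 18 (in A, exclude), 19 (in A, exclude), 20 (in A, exclude), 21 (not in A, include), 22 (not in A, include), 23 (not in A, include), 24 (in A, exclude), 25 (in A, exclude)
A' = {4, 16, 21, 22, 23}

{4, 16, 21, 22, 23}


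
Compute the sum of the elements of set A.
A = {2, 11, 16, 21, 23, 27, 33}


Set A = {2, 11, 16, 21, 23, 27, 33}
Sum = 2 + 11 + 16 + 21 + 23 + 27 + 33 = 133

133


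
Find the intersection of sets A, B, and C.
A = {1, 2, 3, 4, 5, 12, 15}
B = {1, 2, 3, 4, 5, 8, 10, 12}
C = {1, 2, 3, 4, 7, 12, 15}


Set A = {1, 2, 3, 4, 5, 12, 15}
Set B = {1, 2, 3, 4, 5, 8, 10, 12}
Set C = {1, 2, 3, 4, 7, 12, 15}
First, A ∩ B = {1, 2, 3, 4, 5, 12}
Then, (A ∩ B) ∩ C = {1, 2, 3, 4, 12}

{1, 2, 3, 4, 12}


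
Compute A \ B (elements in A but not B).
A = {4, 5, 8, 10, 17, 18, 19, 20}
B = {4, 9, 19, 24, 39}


Set A = {4, 5, 8, 10, 17, 18, 19, 20}
Set B = {4, 9, 19, 24, 39}
A \ B includes elements in A that are not in B.
Check each element of A:
4 (in B, remove), 5 (not in B, keep), 8 (not in B, keep), 10 (not in B, keep), 17 (not in B, keep), 18 (not in B, keep), 19 (in B, remove), 20 (not in B, keep)
A \ B = {5, 8, 10, 17, 18, 20}

{5, 8, 10, 17, 18, 20}


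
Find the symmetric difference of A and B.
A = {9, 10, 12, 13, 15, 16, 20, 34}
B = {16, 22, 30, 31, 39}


Set A = {9, 10, 12, 13, 15, 16, 20, 34}
Set B = {16, 22, 30, 31, 39}
A △ B = (A \ B) ∪ (B \ A)
Elements in A but not B: {9, 10, 12, 13, 15, 20, 34}
Elements in B but not A: {22, 30, 31, 39}
A △ B = {9, 10, 12, 13, 15, 20, 22, 30, 31, 34, 39}

{9, 10, 12, 13, 15, 20, 22, 30, 31, 34, 39}


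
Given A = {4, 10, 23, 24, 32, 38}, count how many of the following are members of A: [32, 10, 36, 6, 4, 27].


Set A = {4, 10, 23, 24, 32, 38}
Candidates: [32, 10, 36, 6, 4, 27]
Check each candidate:
32 ∈ A, 10 ∈ A, 36 ∉ A, 6 ∉ A, 4 ∈ A, 27 ∉ A
Count of candidates in A: 3

3


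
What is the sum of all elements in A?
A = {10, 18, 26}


Set A = {10, 18, 26}
Sum = 10 + 18 + 26 = 54

54


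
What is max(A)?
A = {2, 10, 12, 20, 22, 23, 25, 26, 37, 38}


Set A = {2, 10, 12, 20, 22, 23, 25, 26, 37, 38}
Elements in ascending order: 2, 10, 12, 20, 22, 23, 25, 26, 37, 38
The largest element is 38.

38


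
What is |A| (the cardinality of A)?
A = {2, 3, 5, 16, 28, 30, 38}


Set A = {2, 3, 5, 16, 28, 30, 38}
Listing elements: 2, 3, 5, 16, 28, 30, 38
Counting: 7 elements
|A| = 7

7


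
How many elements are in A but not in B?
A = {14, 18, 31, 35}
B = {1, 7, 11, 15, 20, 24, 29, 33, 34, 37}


Set A = {14, 18, 31, 35}
Set B = {1, 7, 11, 15, 20, 24, 29, 33, 34, 37}
A \ B = {14, 18, 31, 35}
|A \ B| = 4

4


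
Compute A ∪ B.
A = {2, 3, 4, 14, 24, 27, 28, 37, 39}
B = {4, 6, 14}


Set A = {2, 3, 4, 14, 24, 27, 28, 37, 39}
Set B = {4, 6, 14}
A ∪ B includes all elements in either set.
Elements from A: {2, 3, 4, 14, 24, 27, 28, 37, 39}
Elements from B not already included: {6}
A ∪ B = {2, 3, 4, 6, 14, 24, 27, 28, 37, 39}

{2, 3, 4, 6, 14, 24, 27, 28, 37, 39}


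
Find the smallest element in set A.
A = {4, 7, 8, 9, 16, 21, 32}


Set A = {4, 7, 8, 9, 16, 21, 32}
Elements in ascending order: 4, 7, 8, 9, 16, 21, 32
The smallest element is 4.

4


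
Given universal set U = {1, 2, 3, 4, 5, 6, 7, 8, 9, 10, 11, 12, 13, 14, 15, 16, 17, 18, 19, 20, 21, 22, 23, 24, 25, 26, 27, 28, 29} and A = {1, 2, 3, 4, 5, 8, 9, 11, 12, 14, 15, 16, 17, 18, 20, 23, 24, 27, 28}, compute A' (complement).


Universal set U = {1, 2, 3, 4, 5, 6, 7, 8, 9, 10, 11, 12, 13, 14, 15, 16, 17, 18, 19, 20, 21, 22, 23, 24, 25, 26, 27, 28, 29}
Set A = {1, 2, 3, 4, 5, 8, 9, 11, 12, 14, 15, 16, 17, 18, 20, 23, 24, 27, 28}
A' = U \ A = elements in U but not in A
Checking each element of U:
1 (in A, exclude), 2 (in A, exclude), 3 (in A, exclude), 4 (in A, exclude), 5 (in A, exclude), 6 (not in A, include), 7 (not in A, include), 8 (in A, exclude), 9 (in A, exclude), 10 (not in A, include), 11 (in A, exclude), 12 (in A, exclude), 13 (not in A, include), 14 (in A, exclude), 15 (in A, exclude), 16 (in A, exclude), 17 (in A, exclude), 18 (in A, exclude), 19 (not in A, include), 20 (in A, exclude), 21 (not in A, include), 22 (not in A, include), 23 (in A, exclude), 24 (in A, exclude), 25 (not in A, include), 26 (not in A, include), 27 (in A, exclude), 28 (in A, exclude), 29 (not in A, include)
A' = {6, 7, 10, 13, 19, 21, 22, 25, 26, 29}

{6, 7, 10, 13, 19, 21, 22, 25, 26, 29}


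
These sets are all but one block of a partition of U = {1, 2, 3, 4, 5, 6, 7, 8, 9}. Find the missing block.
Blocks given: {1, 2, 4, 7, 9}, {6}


U = {1, 2, 3, 4, 5, 6, 7, 8, 9}
Shown blocks: {1, 2, 4, 7, 9}, {6}
A partition's blocks are pairwise disjoint and cover U, so the missing block = U \ (union of shown blocks).
Union of shown blocks: {1, 2, 4, 6, 7, 9}
Missing block = U \ (union) = {3, 5, 8}

{3, 5, 8}


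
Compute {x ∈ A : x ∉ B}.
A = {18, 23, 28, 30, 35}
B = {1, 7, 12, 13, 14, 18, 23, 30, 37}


Set A = {18, 23, 28, 30, 35}
Set B = {1, 7, 12, 13, 14, 18, 23, 30, 37}
Check each element of A against B:
18 ∈ B, 23 ∈ B, 28 ∉ B (include), 30 ∈ B, 35 ∉ B (include)
Elements of A not in B: {28, 35}

{28, 35}


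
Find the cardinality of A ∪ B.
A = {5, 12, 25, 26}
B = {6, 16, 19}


Set A = {5, 12, 25, 26}, |A| = 4
Set B = {6, 16, 19}, |B| = 3
A ∩ B = {}, |A ∩ B| = 0
|A ∪ B| = |A| + |B| - |A ∩ B| = 4 + 3 - 0 = 7

7


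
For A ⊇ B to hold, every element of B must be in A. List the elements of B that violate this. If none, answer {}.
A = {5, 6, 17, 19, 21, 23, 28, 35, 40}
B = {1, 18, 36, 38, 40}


Set A = {5, 6, 17, 19, 21, 23, 28, 35, 40}
Set B = {1, 18, 36, 38, 40}
Check each element of B against A:
1 ∉ A (include), 18 ∉ A (include), 36 ∉ A (include), 38 ∉ A (include), 40 ∈ A
Elements of B not in A: {1, 18, 36, 38}

{1, 18, 36, 38}


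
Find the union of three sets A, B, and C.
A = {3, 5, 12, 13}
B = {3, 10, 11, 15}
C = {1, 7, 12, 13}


Set A = {3, 5, 12, 13}
Set B = {3, 10, 11, 15}
Set C = {1, 7, 12, 13}
First, A ∪ B = {3, 5, 10, 11, 12, 13, 15}
Then, (A ∪ B) ∪ C = {1, 3, 5, 7, 10, 11, 12, 13, 15}

{1, 3, 5, 7, 10, 11, 12, 13, 15}


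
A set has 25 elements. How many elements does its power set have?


The set has 25 elements.
The power set contains all possible subsets.
|P(A)| = 2^|A| = 2^25 = 33554432

33554432


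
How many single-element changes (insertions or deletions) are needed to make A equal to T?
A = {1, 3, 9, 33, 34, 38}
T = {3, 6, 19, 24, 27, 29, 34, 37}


Set A = {1, 3, 9, 33, 34, 38}
Set T = {3, 6, 19, 24, 27, 29, 34, 37}
Elements to remove from A (in A, not in T): {1, 9, 33, 38} → 4 removals
Elements to add to A (in T, not in A): {6, 19, 24, 27, 29, 37} → 6 additions
Total edits = 4 + 6 = 10

10


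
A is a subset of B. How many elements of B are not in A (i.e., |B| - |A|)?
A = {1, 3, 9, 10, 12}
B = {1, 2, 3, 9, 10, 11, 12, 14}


Set A = {1, 3, 9, 10, 12}, |A| = 5
Set B = {1, 2, 3, 9, 10, 11, 12, 14}, |B| = 8
Since A ⊆ B: B \ A = {2, 11, 14}
|B| - |A| = 8 - 5 = 3

3


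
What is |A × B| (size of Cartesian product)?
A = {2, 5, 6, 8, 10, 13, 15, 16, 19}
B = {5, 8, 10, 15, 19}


Set A = {2, 5, 6, 8, 10, 13, 15, 16, 19} has 9 elements.
Set B = {5, 8, 10, 15, 19} has 5 elements.
|A × B| = |A| × |B| = 9 × 5 = 45

45


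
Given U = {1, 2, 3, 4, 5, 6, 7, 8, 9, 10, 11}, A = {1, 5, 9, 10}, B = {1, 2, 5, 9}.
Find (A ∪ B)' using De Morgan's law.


U = {1, 2, 3, 4, 5, 6, 7, 8, 9, 10, 11}
A = {1, 5, 9, 10}, B = {1, 2, 5, 9}
A ∪ B = {1, 2, 5, 9, 10}
(A ∪ B)' = U \ (A ∪ B) = {3, 4, 6, 7, 8, 11}
Verification via A' ∩ B': A' = {2, 3, 4, 6, 7, 8, 11}, B' = {3, 4, 6, 7, 8, 10, 11}
A' ∩ B' = {3, 4, 6, 7, 8, 11} ✓

{3, 4, 6, 7, 8, 11}


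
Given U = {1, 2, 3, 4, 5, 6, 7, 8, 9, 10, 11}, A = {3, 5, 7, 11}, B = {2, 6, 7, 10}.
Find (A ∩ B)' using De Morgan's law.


U = {1, 2, 3, 4, 5, 6, 7, 8, 9, 10, 11}
A = {3, 5, 7, 11}, B = {2, 6, 7, 10}
A ∩ B = {7}
(A ∩ B)' = U \ (A ∩ B) = {1, 2, 3, 4, 5, 6, 8, 9, 10, 11}
Verification via A' ∪ B': A' = {1, 2, 4, 6, 8, 9, 10}, B' = {1, 3, 4, 5, 8, 9, 11}
A' ∪ B' = {1, 2, 3, 4, 5, 6, 8, 9, 10, 11} ✓

{1, 2, 3, 4, 5, 6, 8, 9, 10, 11}


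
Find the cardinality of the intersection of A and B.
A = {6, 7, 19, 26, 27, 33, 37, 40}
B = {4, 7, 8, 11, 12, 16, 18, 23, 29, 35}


Set A = {6, 7, 19, 26, 27, 33, 37, 40}
Set B = {4, 7, 8, 11, 12, 16, 18, 23, 29, 35}
A ∩ B = {7}
|A ∩ B| = 1

1


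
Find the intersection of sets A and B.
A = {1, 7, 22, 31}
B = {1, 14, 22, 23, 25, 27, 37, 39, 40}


Set A = {1, 7, 22, 31}
Set B = {1, 14, 22, 23, 25, 27, 37, 39, 40}
A ∩ B includes only elements in both sets.
Check each element of A against B:
1 ✓, 7 ✗, 22 ✓, 31 ✗
A ∩ B = {1, 22}

{1, 22}


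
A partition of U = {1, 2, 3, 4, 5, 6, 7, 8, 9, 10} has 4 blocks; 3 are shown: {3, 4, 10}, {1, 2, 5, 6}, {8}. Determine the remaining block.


U = {1, 2, 3, 4, 5, 6, 7, 8, 9, 10}
Shown blocks: {3, 4, 10}, {1, 2, 5, 6}, {8}
A partition's blocks are pairwise disjoint and cover U, so the missing block = U \ (union of shown blocks).
Union of shown blocks: {1, 2, 3, 4, 5, 6, 8, 10}
Missing block = U \ (union) = {7, 9}

{7, 9}


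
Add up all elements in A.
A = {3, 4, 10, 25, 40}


Set A = {3, 4, 10, 25, 40}
Sum = 3 + 4 + 10 + 25 + 40 = 82

82


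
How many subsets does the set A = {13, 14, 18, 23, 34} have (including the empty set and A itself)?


Set A = {13, 14, 18, 23, 34}
|A| = 5
The power set P(A) contains all subsets of A.
|P(A)| = 2^|A| = 2^5 = 32

32


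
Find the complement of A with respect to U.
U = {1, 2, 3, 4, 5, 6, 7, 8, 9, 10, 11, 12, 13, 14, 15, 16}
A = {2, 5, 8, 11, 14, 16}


Universal set U = {1, 2, 3, 4, 5, 6, 7, 8, 9, 10, 11, 12, 13, 14, 15, 16}
Set A = {2, 5, 8, 11, 14, 16}
A' = U \ A = elements in U but not in A
Checking each element of U:
1 (not in A, include), 2 (in A, exclude), 3 (not in A, include), 4 (not in A, include), 5 (in A, exclude), 6 (not in A, include), 7 (not in A, include), 8 (in A, exclude), 9 (not in A, include), 10 (not in A, include), 11 (in A, exclude), 12 (not in A, include), 13 (not in A, include), 14 (in A, exclude), 15 (not in A, include), 16 (in A, exclude)
A' = {1, 3, 4, 6, 7, 9, 10, 12, 13, 15}

{1, 3, 4, 6, 7, 9, 10, 12, 13, 15}


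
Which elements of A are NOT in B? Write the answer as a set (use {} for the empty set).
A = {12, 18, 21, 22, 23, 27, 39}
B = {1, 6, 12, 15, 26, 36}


Set A = {12, 18, 21, 22, 23, 27, 39}
Set B = {1, 6, 12, 15, 26, 36}
Check each element of A against B:
12 ∈ B, 18 ∉ B (include), 21 ∉ B (include), 22 ∉ B (include), 23 ∉ B (include), 27 ∉ B (include), 39 ∉ B (include)
Elements of A not in B: {18, 21, 22, 23, 27, 39}

{18, 21, 22, 23, 27, 39}


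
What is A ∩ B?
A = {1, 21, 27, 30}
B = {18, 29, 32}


Set A = {1, 21, 27, 30}
Set B = {18, 29, 32}
A ∩ B includes only elements in both sets.
Check each element of A against B:
1 ✗, 21 ✗, 27 ✗, 30 ✗
A ∩ B = {}

{}


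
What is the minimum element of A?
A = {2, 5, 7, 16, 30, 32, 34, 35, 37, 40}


Set A = {2, 5, 7, 16, 30, 32, 34, 35, 37, 40}
Elements in ascending order: 2, 5, 7, 16, 30, 32, 34, 35, 37, 40
The smallest element is 2.

2


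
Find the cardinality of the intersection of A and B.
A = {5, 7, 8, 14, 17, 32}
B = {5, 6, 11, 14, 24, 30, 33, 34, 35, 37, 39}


Set A = {5, 7, 8, 14, 17, 32}
Set B = {5, 6, 11, 14, 24, 30, 33, 34, 35, 37, 39}
A ∩ B = {5, 14}
|A ∩ B| = 2

2


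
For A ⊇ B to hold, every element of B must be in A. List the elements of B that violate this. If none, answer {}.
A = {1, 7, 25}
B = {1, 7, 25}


Set A = {1, 7, 25}
Set B = {1, 7, 25}
Check each element of B against A:
1 ∈ A, 7 ∈ A, 25 ∈ A
Elements of B not in A: {}

{}


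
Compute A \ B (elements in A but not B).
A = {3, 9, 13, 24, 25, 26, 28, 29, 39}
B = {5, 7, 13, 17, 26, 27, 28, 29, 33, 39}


Set A = {3, 9, 13, 24, 25, 26, 28, 29, 39}
Set B = {5, 7, 13, 17, 26, 27, 28, 29, 33, 39}
A \ B includes elements in A that are not in B.
Check each element of A:
3 (not in B, keep), 9 (not in B, keep), 13 (in B, remove), 24 (not in B, keep), 25 (not in B, keep), 26 (in B, remove), 28 (in B, remove), 29 (in B, remove), 39 (in B, remove)
A \ B = {3, 9, 24, 25}

{3, 9, 24, 25}


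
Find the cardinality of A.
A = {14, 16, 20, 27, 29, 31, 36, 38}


Set A = {14, 16, 20, 27, 29, 31, 36, 38}
Listing elements: 14, 16, 20, 27, 29, 31, 36, 38
Counting: 8 elements
|A| = 8

8


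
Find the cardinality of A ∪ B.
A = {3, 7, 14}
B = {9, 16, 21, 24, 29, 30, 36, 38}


Set A = {3, 7, 14}, |A| = 3
Set B = {9, 16, 21, 24, 29, 30, 36, 38}, |B| = 8
A ∩ B = {}, |A ∩ B| = 0
|A ∪ B| = |A| + |B| - |A ∩ B| = 3 + 8 - 0 = 11

11


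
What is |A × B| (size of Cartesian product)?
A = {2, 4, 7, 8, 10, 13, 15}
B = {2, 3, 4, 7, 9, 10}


Set A = {2, 4, 7, 8, 10, 13, 15} has 7 elements.
Set B = {2, 3, 4, 7, 9, 10} has 6 elements.
|A × B| = |A| × |B| = 7 × 6 = 42

42


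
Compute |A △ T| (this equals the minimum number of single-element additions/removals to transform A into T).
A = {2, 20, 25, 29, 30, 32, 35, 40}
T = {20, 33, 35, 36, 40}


Set A = {2, 20, 25, 29, 30, 32, 35, 40}
Set T = {20, 33, 35, 36, 40}
Elements to remove from A (in A, not in T): {2, 25, 29, 30, 32} → 5 removals
Elements to add to A (in T, not in A): {33, 36} → 2 additions
Total edits = 5 + 2 = 7

7


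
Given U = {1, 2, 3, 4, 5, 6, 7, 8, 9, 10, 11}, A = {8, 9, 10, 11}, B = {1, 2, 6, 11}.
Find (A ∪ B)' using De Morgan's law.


U = {1, 2, 3, 4, 5, 6, 7, 8, 9, 10, 11}
A = {8, 9, 10, 11}, B = {1, 2, 6, 11}
A ∪ B = {1, 2, 6, 8, 9, 10, 11}
(A ∪ B)' = U \ (A ∪ B) = {3, 4, 5, 7}
Verification via A' ∩ B': A' = {1, 2, 3, 4, 5, 6, 7}, B' = {3, 4, 5, 7, 8, 9, 10}
A' ∩ B' = {3, 4, 5, 7} ✓

{3, 4, 5, 7}


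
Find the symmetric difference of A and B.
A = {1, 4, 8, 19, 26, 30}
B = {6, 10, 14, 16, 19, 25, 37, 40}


Set A = {1, 4, 8, 19, 26, 30}
Set B = {6, 10, 14, 16, 19, 25, 37, 40}
A △ B = (A \ B) ∪ (B \ A)
Elements in A but not B: {1, 4, 8, 26, 30}
Elements in B but not A: {6, 10, 14, 16, 25, 37, 40}
A △ B = {1, 4, 6, 8, 10, 14, 16, 25, 26, 30, 37, 40}

{1, 4, 6, 8, 10, 14, 16, 25, 26, 30, 37, 40}
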